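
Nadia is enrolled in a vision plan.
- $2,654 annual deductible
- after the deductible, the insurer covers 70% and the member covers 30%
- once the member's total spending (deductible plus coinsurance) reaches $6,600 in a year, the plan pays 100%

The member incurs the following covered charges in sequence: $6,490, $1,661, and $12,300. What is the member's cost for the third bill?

$2,296.90

#1 ($6,490): $2,654 finishes the deductible; $3,836 goes to coinsurance; coinsurance $3,836 × 30% = $1,150.80. Member pays $3,804.80; OOP now $3,804.80.
#2 ($1,661): deductible met; 30% of $1,661 = $498.30. Member pays $498.30; OOP now $4,303.10.
#3 ($12,300): 30% coinsurance on $12,300 = $3,690. That would push OOP to $7,993.10, over the $6,600 cap, so member pays $6,600 − $4,303.10 = $2,296.90.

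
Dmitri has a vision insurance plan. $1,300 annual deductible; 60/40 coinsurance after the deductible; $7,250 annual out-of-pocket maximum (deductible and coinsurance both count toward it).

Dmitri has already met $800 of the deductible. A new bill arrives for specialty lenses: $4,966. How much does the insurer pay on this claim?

$800 of the $1,300 deductible is already met, leaving $500.
The remaining $4,466 (= $4,966 − $500) moves to coinsurance.
Coinsurance: $4,466 × 40% = $1,786.40.
So the member owes $500 + $1,786.40 = $2,286.40 before any cap.
Cumulative spending $800 + $2,286.40 = $3,086.40 stays under the $7,250 maximum.
The insurer covers the remainder: $4,966 − $2,286.40 = $2,679.60.

$2,679.60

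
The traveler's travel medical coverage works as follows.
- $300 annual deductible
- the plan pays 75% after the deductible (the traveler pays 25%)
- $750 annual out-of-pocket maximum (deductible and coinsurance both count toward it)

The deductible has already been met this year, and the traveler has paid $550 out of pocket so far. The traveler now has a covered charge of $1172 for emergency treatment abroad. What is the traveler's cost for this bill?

With the deductible met, the entire $1172 is subject to coinsurance.
Coinsurance: $1172 × 25% = $293.
Year-to-date out-of-pocket would reach $550 + $293 = $843, above the $750 maximum, so the traveler pays only $750 − $550 = $200.

$200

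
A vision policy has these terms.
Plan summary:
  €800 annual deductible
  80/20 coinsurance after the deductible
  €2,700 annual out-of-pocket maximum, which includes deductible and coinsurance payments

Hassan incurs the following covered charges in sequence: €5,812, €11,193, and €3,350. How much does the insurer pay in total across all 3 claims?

Claim 1 (€5,812): €800 to deductible, leaving €5,012; coinsurance €5,012 × 20% = €1,002.40. Member pays €1,802.40; OOP now €1,802.40. Insurer: €5,812 − €1,802.40 = €4,009.60.
Claim 2 (€11,193): 20% coinsurance on €11,193 = €2,238.60. Adding that to €1,802.40 gives €4,041, past the €2,700 cap; member pays only €2,700 − €1,802.40 = €897.60. Insurer: €11,193 − €897.60 = €10,295.40.
Claim 3 (€3,350): deductible already satisfied, so member's share is 20% × €3,350 = €670. OOP would hit €3,370 > €2,700, so the cap limits the member to €2,700 − €2,700 = €0. Insurer: €3,350 − €0 = €3,350.
Insurer total: €4,009.60 + €10,295.40 + €3,350 = €17,655.

€17,655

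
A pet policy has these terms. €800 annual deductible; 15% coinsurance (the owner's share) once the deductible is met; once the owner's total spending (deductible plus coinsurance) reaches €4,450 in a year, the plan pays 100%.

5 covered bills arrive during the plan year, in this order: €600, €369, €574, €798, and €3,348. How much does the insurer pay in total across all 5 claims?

#1 (€600): fully absorbed by the deductible. Owner pays €600; OOP now €600. Plan pays €600 − €600 = €0.
#2 (€369): €200 to deductible, leaving €169; owner's 15% is €25.35. Cost to owner: €225.35. OOP to date €825.35. Plan pays €369 − €225.35 = €143.65.
#3 (€574): deductible met; 15% of €574 = €86.10. Cost to owner: €86.10. OOP to date €911.45. Insurer: €574 − €86.10 = €487.90.
#4 (€798): 15% coinsurance on €798 = €119.70. Cost to owner: €119.70. OOP to date €1,031.15. Insurer: €798 − €119.70 = €678.30.
#5 (€3,348): deductible met; 15% of €3,348 = €502.20. Owner owes €502.20 (running OOP €1,533.35). Plan pays €3,348 − €502.20 = €2,845.80.
Insurer total = bills − owner's total = €5,689 − €1,533.35 = €4,155.65.

€4,155.65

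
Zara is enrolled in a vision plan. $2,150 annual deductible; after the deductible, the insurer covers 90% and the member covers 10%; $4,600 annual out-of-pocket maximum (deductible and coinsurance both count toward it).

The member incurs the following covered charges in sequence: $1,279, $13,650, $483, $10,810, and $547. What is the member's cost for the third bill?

$48.30

Claim 1 — $1,279: fully absorbed by the deductible. Member owes $1,279 (running OOP $1,279).
Claim 2 — $13,650: deductible takes $871, $12,779 remains; member's 10% is $1,277.90. Member owes $2,148.90 (running OOP $3,427.90).
Claim 3 — $483: 10% coinsurance on $483 = $48.30. Member pays $48.30; OOP now $3,476.20.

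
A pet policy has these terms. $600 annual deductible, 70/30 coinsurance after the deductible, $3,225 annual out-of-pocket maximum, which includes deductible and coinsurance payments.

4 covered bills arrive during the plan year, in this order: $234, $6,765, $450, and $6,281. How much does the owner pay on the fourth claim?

$570.30

Bill 1, $234: fully absorbed by the deductible. Cost to owner: $234. OOP to date $234.
Bill 2, $6,765: deductible takes $366, $6,399 remains; 30% of $6,399 = $1,919.70. Owner pays $2,285.70; OOP now $2,519.70.
Bill 3, $450: 30% coinsurance on $450 = $135. Owner owes $135 (running OOP $2,654.70).
Bill 4, $6,281: deductible already satisfied, so owner's share is 30% × $6,281 = $1,884.30. OOP would hit $4,539 > $3,225, so the cap limits the owner to $3,225 − $2,654.70 = $570.30.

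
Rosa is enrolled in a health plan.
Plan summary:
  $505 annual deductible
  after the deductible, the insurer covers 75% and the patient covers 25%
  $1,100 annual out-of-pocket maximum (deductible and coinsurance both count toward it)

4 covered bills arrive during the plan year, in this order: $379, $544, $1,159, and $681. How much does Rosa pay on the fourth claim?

$170.25

Claim 1 — $379: all of it applies to the deductible. Patient pays $379; OOP now $379.
Claim 2 — $544: $126 to deductible, leaving $418; patient's 25% is $104.50. Patient owes $230.50 (running OOP $609.50).
Claim 3 — $1,159: deductible already satisfied, so patient's share is 25% × $1,159 = $289.75. Patient pays $289.75; OOP now $899.25.
Claim 4 — $681: 25% coinsurance on $681 = $170.25. Patient owes $170.25 (running OOP $1,069.50).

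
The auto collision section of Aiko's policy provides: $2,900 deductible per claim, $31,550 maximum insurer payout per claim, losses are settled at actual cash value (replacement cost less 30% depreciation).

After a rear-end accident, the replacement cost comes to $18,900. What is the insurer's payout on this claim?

Depreciate 30%: the covered value is $18,900 × 0.7 = $13,230.
Subtract the deductible: $13,230 − $2,900 = $10,330.
$10,330 ≤ $31,550, so the limit doesn't bind; insurer pays $10,330.

$10,330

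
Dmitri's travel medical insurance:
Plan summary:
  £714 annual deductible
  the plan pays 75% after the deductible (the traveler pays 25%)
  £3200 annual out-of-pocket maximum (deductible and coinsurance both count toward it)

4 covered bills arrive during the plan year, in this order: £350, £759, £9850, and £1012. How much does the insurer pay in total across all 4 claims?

£8771

Claim 1 — £350: entire amount goes to the deductible. Cost to traveler: £350. OOP to date £350. Plan pays £350 − £350 = £0.
Claim 2 — £759: £364 to deductible, leaving £395; coinsurance £395 × 25% = £98.75. Cost to traveler: £462.75. OOP to date £812.75. Plan pays £759 − £462.75 = £296.25.
Claim 3 — £9850: deductible already satisfied, so traveler's share is 25% × £9850 = £2462.50. That would push OOP to £3275.25, over the £3200 cap, so traveler pays £3200 − £812.75 = £2387.25. Plan pays £9850 − £2387.25 = £7462.75.
Claim 4 — £1012: deductible already satisfied, so traveler's share is 25% × £1012 = £253. That would push OOP to £3453, over the £3200 cap, so traveler pays £3200 − £3200 = £0. Plan pays £1012 − £0 = £1012.
Insurer total: £0 + £296.25 + £7462.75 + £1012 = £8771.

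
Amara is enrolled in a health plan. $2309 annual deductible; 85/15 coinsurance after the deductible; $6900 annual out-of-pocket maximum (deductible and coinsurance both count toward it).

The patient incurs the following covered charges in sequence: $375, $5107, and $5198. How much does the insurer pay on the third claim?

#1 ($375): entire amount goes to the deductible. Patient owes $375 (running OOP $375). Plan pays $375 − $375 = $0.
#2 ($5107): deductible takes $1934, $3173 remains; 15% of $3173 = $475.95. Patient pays $2409.95; OOP now $2784.95. Insurer: $5107 − $2409.95 = $2697.05.
#3 ($5198): 15% coinsurance on $5198 = $779.70. Cost to patient: $779.70. OOP to date $3564.65. Insurer: $5198 − $779.70 = $4418.30.

$4418.30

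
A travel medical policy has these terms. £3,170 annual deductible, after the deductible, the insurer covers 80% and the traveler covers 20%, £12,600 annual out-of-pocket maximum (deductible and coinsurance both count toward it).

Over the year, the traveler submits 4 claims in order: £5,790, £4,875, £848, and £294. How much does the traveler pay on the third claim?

#1 (£5,790): £3,170 to deductible, leaving £2,620; coinsurance £2,620 × 20% = £524. Cost to traveler: £3,694. OOP to date £3,694.
#2 (£4,875): deductible already satisfied, so traveler's share is 20% × £4,875 = £975. Traveler pays £975; OOP now £4,669.
#3 (£848): 20% coinsurance on £848 = £169.60. Traveler owes £169.60 (running OOP £4,838.60).

£169.60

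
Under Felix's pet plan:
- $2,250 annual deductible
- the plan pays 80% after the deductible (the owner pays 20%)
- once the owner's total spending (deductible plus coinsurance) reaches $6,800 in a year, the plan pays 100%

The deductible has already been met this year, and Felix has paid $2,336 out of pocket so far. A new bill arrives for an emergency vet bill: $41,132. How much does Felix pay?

With the deductible met, the entire $41,132 is subject to coinsurance.
Owner's 20% share of $41,132 is $8,226.40.
Adding $8,226.40 to the $2,336 already spent would give $10,562.40, which exceeds the $6,800 cap; the owner pays just $6,800 − $2,336 = $4,464.

$4,464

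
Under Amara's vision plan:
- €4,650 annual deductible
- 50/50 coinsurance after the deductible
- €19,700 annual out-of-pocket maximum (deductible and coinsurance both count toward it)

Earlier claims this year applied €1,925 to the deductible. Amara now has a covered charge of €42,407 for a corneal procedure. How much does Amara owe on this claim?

Deductible still to meet: €4,650 − €1,925 = €2,725.
After the €2,725 deductible portion, €42,407 − €2,725 = €39,682 is subject to coinsurance.
Member's 50% share of €39,682 is €19,841.
That puts the member's cost at €2,725 + €19,841 = €22,566 before any cap.
Year-to-date out-of-pocket would reach €1,925 + €22,566 = €24,491, above the €19,700 maximum, so the member pays only €19,700 − €1,925 = €17,775.

€17,775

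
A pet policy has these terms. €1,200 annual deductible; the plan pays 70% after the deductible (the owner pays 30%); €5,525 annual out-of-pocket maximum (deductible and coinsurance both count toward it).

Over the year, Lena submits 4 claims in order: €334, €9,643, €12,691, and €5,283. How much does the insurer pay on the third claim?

#1 (€334): all of it applies to the deductible. Cost to owner: €334. OOP to date €334. Plan pays €334 − €334 = €0.
#2 (€9,643): €866 finishes the deductible; €8,777 goes to coinsurance; 30% of €8,777 = €2,633.10. Cost to owner: €3,499.10. OOP to date €3,833.10. Plan pays €9,643 − €3,499.10 = €6,143.90.
#3 (€12,691): 30% coinsurance on €12,691 = €3,807.30. That would push OOP to €7,640.40, over the €5,525 cap, so owner pays €5,525 − €3,833.10 = €1,691.90. Plan pays €12,691 − €1,691.90 = €10,999.10.

€10,999.10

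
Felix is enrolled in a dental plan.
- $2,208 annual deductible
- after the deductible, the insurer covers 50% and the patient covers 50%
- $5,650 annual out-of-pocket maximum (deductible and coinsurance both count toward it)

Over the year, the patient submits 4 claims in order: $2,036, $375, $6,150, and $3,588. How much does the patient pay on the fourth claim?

Claim 1 — $2,036: entire amount goes to the deductible. Patient pays $2,036; OOP now $2,036.
Claim 2 — $375: $172 to deductible, leaving $203; patient's 50% is $101.50. Patient owes $273.50 (running OOP $2,309.50).
Claim 3 — $6,150: deductible already satisfied, so patient's share is 50% × $6,150 = $3,075. Patient pays $3,075; OOP now $5,384.50.
Claim 4 — $3,588: 50% coinsurance on $3,588 = $1,794. OOP would hit $7,178.50 > $5,650, so the cap limits the patient to $5,650 − $5,384.50 = $265.50.

$265.50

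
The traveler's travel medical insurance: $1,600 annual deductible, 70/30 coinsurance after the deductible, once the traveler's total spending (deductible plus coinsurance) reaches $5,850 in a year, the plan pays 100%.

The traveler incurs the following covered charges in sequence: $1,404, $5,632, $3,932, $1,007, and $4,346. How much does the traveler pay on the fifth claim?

$1,137.50

#1 ($1,404): entire amount goes to the deductible. Traveler owes $1,404 (running OOP $1,404).
#2 ($5,632): $196 finishes the deductible; $5,436 goes to coinsurance; 30% of $5,436 = $1,630.80. Cost to traveler: $1,826.80. OOP to date $3,230.80.
#3 ($3,932): deductible met; 30% of $3,932 = $1,179.60. Traveler pays $1,179.60; OOP now $4,410.40.
#4 ($1,007): 30% coinsurance on $1,007 = $302.10. Cost to traveler: $302.10. OOP to date $4,712.50.
#5 ($4,346): 30% coinsurance on $4,346 = $1,303.80. Adding that to $4,712.50 gives $6,016.30, past the $5,850 cap; traveler pays only $5,850 − $4,712.50 = $1,137.50.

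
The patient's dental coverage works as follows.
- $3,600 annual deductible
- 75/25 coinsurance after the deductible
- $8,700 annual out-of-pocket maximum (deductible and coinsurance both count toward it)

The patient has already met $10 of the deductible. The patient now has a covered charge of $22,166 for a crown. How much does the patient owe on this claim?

$8,234

Deductible still to meet: $3,600 − $10 = $3,590.
After the $3,590 deductible portion, $22,166 − $3,590 = $18,576 is subject to coinsurance.
Coinsurance: $18,576 × 25% = $4,644.
Patient responsibility before any cap: $3,590 + $4,644 = $8,234.
Total out-of-pocket so far would be $10 + $8,234 = $8,244, below the $8,700 cap — no reduction.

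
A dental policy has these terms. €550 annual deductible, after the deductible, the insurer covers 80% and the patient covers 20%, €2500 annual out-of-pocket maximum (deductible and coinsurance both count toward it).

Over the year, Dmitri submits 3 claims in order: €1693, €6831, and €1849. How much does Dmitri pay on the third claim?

€355.20

Claim 1 — €1693: €550 finishes the deductible; €1143 goes to coinsurance; 20% of €1143 = €228.60. Patient pays €778.60; OOP now €778.60.
Claim 2 — €6831: deductible already satisfied, so patient's share is 20% × €6831 = €1366.20. Cost to patient: €1366.20. OOP to date €2144.80.
Claim 3 — €1849: 20% coinsurance on €1849 = €369.80. OOP would hit €2514.60 > €2500, so the cap limits the patient to €2500 − €2144.80 = €355.20.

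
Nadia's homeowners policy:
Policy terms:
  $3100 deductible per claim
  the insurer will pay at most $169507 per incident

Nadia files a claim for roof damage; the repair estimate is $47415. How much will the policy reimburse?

Subtract the deductible: $47415 − $3100 = $44315.
That's under the $169507 cap, so the insurer reimburses the full $44315.

$44315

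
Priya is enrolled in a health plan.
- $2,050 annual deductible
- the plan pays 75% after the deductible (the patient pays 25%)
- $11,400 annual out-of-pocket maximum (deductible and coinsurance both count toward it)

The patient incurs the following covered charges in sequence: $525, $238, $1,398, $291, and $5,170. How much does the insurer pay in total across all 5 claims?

$4,179

#1 ($525): fully absorbed by the deductible. Cost to patient: $525. OOP to date $525. Insurer: $525 − $525 = $0.
#2 ($238): fully absorbed by the deductible. Patient pays $238; OOP now $763. Plan pays $238 − $238 = $0.
#3 ($1,398): $1,287 finishes the deductible; $111 goes to coinsurance; 25% of $111 = $27.75. Patient owes $1,314.75 (running OOP $2,077.75). Plan pays $1,398 − $1,314.75 = $83.25.
#4 ($291): 25% coinsurance on $291 = $72.75. Patient pays $72.75; OOP now $2,150.50. Insurer: $291 − $72.75 = $218.25.
#5 ($5,170): deductible already satisfied, so patient's share is 25% × $5,170 = $1,292.50. Patient pays $1,292.50; OOP now $3,443. Plan pays $5,170 − $1,292.50 = $3,877.50.
Insurer total = bills − patient's total = $7,622 − $3,443 = $4,179.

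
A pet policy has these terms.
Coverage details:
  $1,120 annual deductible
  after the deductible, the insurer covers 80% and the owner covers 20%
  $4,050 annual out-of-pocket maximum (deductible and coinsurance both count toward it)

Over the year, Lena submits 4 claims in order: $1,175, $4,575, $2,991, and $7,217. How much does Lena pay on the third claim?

$598.20

Bill 1, $1,175: $1,120 finishes the deductible; $55 goes to coinsurance; owner's 20% is $11. Cost to owner: $1,131. OOP to date $1,131.
Bill 2, $4,575: 20% coinsurance on $4,575 = $915. Owner owes $915 (running OOP $2,046).
Bill 3, $2,991: 20% coinsurance on $2,991 = $598.20. Cost to owner: $598.20. OOP to date $2,644.20.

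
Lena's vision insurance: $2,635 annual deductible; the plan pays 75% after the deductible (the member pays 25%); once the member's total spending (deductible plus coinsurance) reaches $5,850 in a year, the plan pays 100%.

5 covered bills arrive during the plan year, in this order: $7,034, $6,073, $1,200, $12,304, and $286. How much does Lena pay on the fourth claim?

Claim 1 — $7,034: $2,635 to deductible, leaving $4,399; 25% of $4,399 = $1,099.75. Member owes $3,734.75 (running OOP $3,734.75).
Claim 2 — $6,073: deductible met; 25% of $6,073 = $1,518.25. Member pays $1,518.25; OOP now $5,253.
Claim 3 — $1,200: deductible met; 25% of $1,200 = $300. Cost to member: $300. OOP to date $5,553.
Claim 4 — $12,304: deductible met; 25% of $12,304 = $3,076. Adding that to $5,553 gives $8,629, past the $5,850 cap; member pays only $5,850 − $5,553 = $297.

$297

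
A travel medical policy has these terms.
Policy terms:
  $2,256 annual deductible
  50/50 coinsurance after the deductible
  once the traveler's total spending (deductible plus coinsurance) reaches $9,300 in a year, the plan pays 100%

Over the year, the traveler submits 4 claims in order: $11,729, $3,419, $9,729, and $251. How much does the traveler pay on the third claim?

Bill 1, $11,729: $2,256 to deductible, leaving $9,473; coinsurance $9,473 × 50% = $4,736.50. Traveler owes $6,992.50 (running OOP $6,992.50).
Bill 2, $3,419: deductible met; 50% of $3,419 = $1,709.50. Traveler pays $1,709.50; OOP now $8,702.
Bill 3, $9,729: deductible already satisfied, so traveler's share is 50% × $9,729 = $4,864.50. That would push OOP to $13,566.50, over the $9,300 cap, so traveler pays $9,300 − $8,702 = $598.

$598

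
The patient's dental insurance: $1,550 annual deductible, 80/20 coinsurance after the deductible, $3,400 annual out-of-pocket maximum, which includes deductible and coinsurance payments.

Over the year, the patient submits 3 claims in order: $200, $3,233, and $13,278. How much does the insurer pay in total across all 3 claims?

$13,311

Bill 1, $200: fully absorbed by the deductible. Cost to patient: $200. OOP to date $200. Insurer: $200 − $200 = $0.
Bill 2, $3,233: $1,350 to deductible, leaving $1,883; coinsurance $1,883 × 20% = $376.60. Patient owes $1,726.60 (running OOP $1,926.60). Plan pays $3,233 − $1,726.60 = $1,506.40.
Bill 3, $13,278: deductible already satisfied, so patient's share is 20% × $13,278 = $2,655.60. Adding that to $1,926.60 gives $4,582.20, past the $3,400 cap; patient pays only $3,400 − $1,926.60 = $1,473.40. Plan pays $13,278 − $1,473.40 = $11,804.60.
Insurer total: $0 + $1,506.40 + $11,804.60 = $13,311.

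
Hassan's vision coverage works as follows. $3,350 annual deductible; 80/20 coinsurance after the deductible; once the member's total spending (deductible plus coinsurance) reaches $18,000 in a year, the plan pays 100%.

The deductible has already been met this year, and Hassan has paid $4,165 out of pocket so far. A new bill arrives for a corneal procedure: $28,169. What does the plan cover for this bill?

With the deductible met, the entire $28,169 is subject to coinsurance.
Member's 20% share of $28,169 is $5,633.80.
Cumulative spending $4,165 + $5,633.80 = $9,798.80 stays under the $18,000 maximum.
Insurer pays the balance: $28,169 − $5,633.80 = $22,535.20.

$22,535.20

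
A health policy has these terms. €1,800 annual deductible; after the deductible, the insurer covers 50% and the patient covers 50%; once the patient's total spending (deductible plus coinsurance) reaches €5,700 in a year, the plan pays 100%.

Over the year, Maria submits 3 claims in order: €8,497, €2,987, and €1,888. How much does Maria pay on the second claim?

€551.50

Bill 1, €8,497: €1,800 finishes the deductible; €6,697 goes to coinsurance; coinsurance €6,697 × 50% = €3,348.50. Patient owes €5,148.50 (running OOP €5,148.50).
Bill 2, €2,987: deductible already satisfied, so patient's share is 50% × €2,987 = €1,493.50. OOP would hit €6,642 > €5,700, so the cap limits the patient to €5,700 − €5,148.50 = €551.50.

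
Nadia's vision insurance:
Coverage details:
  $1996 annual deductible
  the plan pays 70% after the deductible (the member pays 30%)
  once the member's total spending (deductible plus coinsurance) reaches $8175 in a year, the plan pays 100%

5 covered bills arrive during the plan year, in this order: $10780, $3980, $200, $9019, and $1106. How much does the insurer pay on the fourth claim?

Claim 1 ($10780): deductible takes $1996, $8784 remains; member's 30% is $2635.20. Member pays $4631.20; OOP now $4631.20. Insurer: $10780 − $4631.20 = $6148.80.
Claim 2 ($3980): deductible already satisfied, so member's share is 30% × $3980 = $1194. Member owes $1194 (running OOP $5825.20). Plan pays $3980 − $1194 = $2786.
Claim 3 ($200): deductible already satisfied, so member's share is 30% × $200 = $60. Member pays $60; OOP now $5885.20. Insurer: $200 − $60 = $140.
Claim 4 ($9019): deductible already satisfied, so member's share is 30% × $9019 = $2705.70. OOP would hit $8590.90 > $8175, so the cap limits the member to $8175 − $5885.20 = $2289.80. Insurer: $9019 − $2289.80 = $6729.20.

$6729.20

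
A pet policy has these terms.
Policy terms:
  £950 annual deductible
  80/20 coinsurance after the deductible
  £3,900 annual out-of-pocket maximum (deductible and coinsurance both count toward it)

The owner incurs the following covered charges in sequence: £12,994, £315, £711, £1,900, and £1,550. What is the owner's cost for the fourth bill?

Claim 1 (£12,994): £950 finishes the deductible; £12,044 goes to coinsurance; owner's 20% is £2,408.80. Owner owes £3,358.80 (running OOP £3,358.80).
Claim 2 (£315): deductible already satisfied, so owner's share is 20% × £315 = £63. Owner owes £63 (running OOP £3,421.80).
Claim 3 (£711): deductible met; 20% of £711 = £142.20. Owner owes £142.20 (running OOP £3,564).
Claim 4 (£1,900): deductible met; 20% of £1,900 = £380. OOP would hit £3,944 > £3,900, so the cap limits the owner to £3,900 − £3,564 = £336.

£336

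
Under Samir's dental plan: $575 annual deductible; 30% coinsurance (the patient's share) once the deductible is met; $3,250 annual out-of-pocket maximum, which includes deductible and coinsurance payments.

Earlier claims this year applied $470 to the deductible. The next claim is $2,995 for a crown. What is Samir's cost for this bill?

$972

$470 of the $575 deductible is already met, leaving $105.
That leaves $2,995 − $105 = $2,890 for coinsurance.
Patient's 30% share of $2,890 is $867.
That puts the patient's cost at $105 + $867 = $972 before any cap.
Year-to-date out-of-pocket becomes $470 + $972 = $1,442, still under the $3,250 maximum, so no cap applies.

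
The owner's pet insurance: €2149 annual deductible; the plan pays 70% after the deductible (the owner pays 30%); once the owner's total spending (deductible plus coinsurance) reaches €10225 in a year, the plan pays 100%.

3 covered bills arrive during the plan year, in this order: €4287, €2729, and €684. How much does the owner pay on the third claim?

#1 (€4287): €2149 finishes the deductible; €2138 goes to coinsurance; coinsurance €2138 × 30% = €641.40. Cost to owner: €2790.40. OOP to date €2790.40.
#2 (€2729): deductible already satisfied, so owner's share is 30% × €2729 = €818.70. Owner owes €818.70 (running OOP €3609.10).
#3 (€684): 30% coinsurance on €684 = €205.20. Owner pays €205.20; OOP now €3814.30.

€205.20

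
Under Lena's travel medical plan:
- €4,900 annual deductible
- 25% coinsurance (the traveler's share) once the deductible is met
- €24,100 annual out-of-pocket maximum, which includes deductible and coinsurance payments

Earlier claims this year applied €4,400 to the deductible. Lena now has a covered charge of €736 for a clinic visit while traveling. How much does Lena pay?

€559

Remaining deductible: €4,900 − €4,400 = €500.
The remaining €236 (= €736 − €500) moves to coinsurance.
Coinsurance: €236 × 25% = €59.
That puts the traveler's cost at €500 + €59 = €559 before any cap.
Total out-of-pocket so far would be €4,400 + €559 = €4,959, below the €24,100 cap — no reduction.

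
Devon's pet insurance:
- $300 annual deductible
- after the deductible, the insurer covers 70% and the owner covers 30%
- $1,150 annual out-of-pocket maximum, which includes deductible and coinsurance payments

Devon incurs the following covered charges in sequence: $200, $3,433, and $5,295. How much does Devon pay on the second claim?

$950

Bill 1, $200: entire amount goes to the deductible. Owner owes $200 (running OOP $200).
Bill 2, $3,433: $100 finishes the deductible; $3,333 goes to coinsurance; coinsurance $3,333 × 30% = $999.90. Deductible plus coinsurance: $100 + $999.90 = $1,099.90. OOP would hit $1,299.90 > $1,150, so the cap limits the owner to $1,150 − $200 = $950.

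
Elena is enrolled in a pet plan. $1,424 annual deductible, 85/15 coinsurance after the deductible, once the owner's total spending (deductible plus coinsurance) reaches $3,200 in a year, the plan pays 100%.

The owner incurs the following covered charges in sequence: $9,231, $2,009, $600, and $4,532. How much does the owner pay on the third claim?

Claim 1 — $9,231: deductible takes $1,424, $7,807 remains; 15% of $7,807 = $1,171.05. Owner pays $2,595.05; OOP now $2,595.05.
Claim 2 — $2,009: deductible met; 15% of $2,009 = $301.35. Owner owes $301.35 (running OOP $2,896.40).
Claim 3 — $600: 15% coinsurance on $600 = $90. Owner pays $90; OOP now $2,986.40.

$90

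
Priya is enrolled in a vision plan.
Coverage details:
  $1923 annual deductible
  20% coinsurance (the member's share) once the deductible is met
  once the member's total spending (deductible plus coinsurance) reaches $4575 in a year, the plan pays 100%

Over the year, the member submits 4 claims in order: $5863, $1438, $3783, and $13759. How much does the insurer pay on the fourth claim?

Claim 1 — $5863: deductible takes $1923, $3940 remains; coinsurance $3940 × 20% = $788. Member pays $2711; OOP now $2711. Insurer: $5863 − $2711 = $3152.
Claim 2 — $1438: deductible already satisfied, so member's share is 20% × $1438 = $287.60. Member owes $287.60 (running OOP $2998.60). Plan pays $1438 − $287.60 = $1150.40.
Claim 3 — $3783: 20% coinsurance on $3783 = $756.60. Member pays $756.60; OOP now $3755.20. Plan pays $3783 − $756.60 = $3026.40.
Claim 4 — $13759: deductible already satisfied, so member's share is 20% × $13759 = $2751.80. OOP would hit $6507 > $4575, so the cap limits the member to $4575 − $3755.20 = $819.80. Plan pays $13759 − $819.80 = $12939.20.

$12939.20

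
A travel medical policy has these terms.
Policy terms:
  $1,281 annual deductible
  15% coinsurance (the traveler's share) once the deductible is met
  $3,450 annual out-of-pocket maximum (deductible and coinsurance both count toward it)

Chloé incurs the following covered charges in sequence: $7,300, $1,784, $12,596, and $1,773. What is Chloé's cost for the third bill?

Claim 1 — $7,300: deductible takes $1,281, $6,019 remains; coinsurance $6,019 × 15% = $902.85. Traveler owes $2,183.85 (running OOP $2,183.85).
Claim 2 — $1,784: deductible met; 15% of $1,784 = $267.60. Traveler pays $267.60; OOP now $2,451.45.
Claim 3 — $12,596: 15% coinsurance on $12,596 = $1,889.40. OOP would hit $4,340.85 > $3,450, so the cap limits the traveler to $3,450 − $2,451.45 = $998.55.

$998.55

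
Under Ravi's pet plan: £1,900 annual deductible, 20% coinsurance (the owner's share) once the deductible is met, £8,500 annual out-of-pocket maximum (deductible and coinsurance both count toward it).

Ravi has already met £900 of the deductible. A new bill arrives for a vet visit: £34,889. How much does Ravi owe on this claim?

£7,600

Remaining deductible: £1,900 − £900 = £1,000.
That leaves £34,889 − £1,000 = £33,889 for coinsurance.
Coinsurance: £33,889 × 20% = £6,777.80.
So the owner owes £1,000 + £6,777.80 = £7,777.80 before any cap.
Year-to-date out-of-pocket would reach £900 + £7,777.80 = £8,677.80, above the £8,500 maximum, so the owner pays only £8,500 − £900 = £7,600.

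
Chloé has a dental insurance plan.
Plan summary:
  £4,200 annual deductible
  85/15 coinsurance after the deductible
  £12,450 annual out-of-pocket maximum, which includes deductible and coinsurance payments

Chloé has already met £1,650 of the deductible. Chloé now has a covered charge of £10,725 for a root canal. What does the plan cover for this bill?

Deductible still to meet: £4,200 − £1,650 = £2,550.
The remaining £8,175 (= £10,725 − £2,550) moves to coinsurance.
Coinsurance: £8,175 × 15% = £1,226.25.
So the patient owes £2,550 + £1,226.25 = £3,776.25 before any cap.
Cumulative spending £1,650 + £3,776.25 = £5,426.25 stays under the £12,450 maximum.
The insurer covers the remainder: £10,725 − £3,776.25 = £6,948.75.

£6,948.75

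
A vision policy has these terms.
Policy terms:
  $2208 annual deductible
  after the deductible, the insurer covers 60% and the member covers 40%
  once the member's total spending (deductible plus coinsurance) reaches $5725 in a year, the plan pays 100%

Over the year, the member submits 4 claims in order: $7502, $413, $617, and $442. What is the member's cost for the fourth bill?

Claim 1 ($7502): $2208 to deductible, leaving $5294; 40% of $5294 = $2117.60. Member owes $4325.60 (running OOP $4325.60).
Claim 2 ($413): deductible already satisfied, so member's share is 40% × $413 = $165.20. Member pays $165.20; OOP now $4490.80.
Claim 3 ($617): 40% coinsurance on $617 = $246.80. Member pays $246.80; OOP now $4737.60.
Claim 4 ($442): deductible met; 40% of $442 = $176.80. Cost to member: $176.80. OOP to date $4914.40.

$176.80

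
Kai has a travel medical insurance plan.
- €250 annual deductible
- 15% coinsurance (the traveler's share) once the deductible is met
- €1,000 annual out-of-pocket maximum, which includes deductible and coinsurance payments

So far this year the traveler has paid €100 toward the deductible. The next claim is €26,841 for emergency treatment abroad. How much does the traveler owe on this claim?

€100 of the €250 deductible is already met, leaving €150.
After the €150 deductible portion, €26,841 − €150 = €26,691 is subject to coinsurance.
Coinsurance: €26,691 × 15% = €4,003.65.
That puts the traveler's cost at €150 + €4,003.65 = €4,153.65 before any cap.
That would bring total out-of-pocket to €4,253.65, past the €1,000 cap. The traveler is capped at €1,000 − €100 = €900 on this claim.

€900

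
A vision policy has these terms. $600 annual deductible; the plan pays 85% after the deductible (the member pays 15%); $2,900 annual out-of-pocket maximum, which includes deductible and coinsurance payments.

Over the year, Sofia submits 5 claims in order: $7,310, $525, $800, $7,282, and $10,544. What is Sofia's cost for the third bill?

$120

Bill 1, $7,310: deductible takes $600, $6,710 remains; coinsurance $6,710 × 15% = $1,006.50. Member owes $1,606.50 (running OOP $1,606.50).
Bill 2, $525: 15% coinsurance on $525 = $78.75. Cost to member: $78.75. OOP to date $1,685.25.
Bill 3, $800: 15% coinsurance on $800 = $120. Member pays $120; OOP now $1,805.25.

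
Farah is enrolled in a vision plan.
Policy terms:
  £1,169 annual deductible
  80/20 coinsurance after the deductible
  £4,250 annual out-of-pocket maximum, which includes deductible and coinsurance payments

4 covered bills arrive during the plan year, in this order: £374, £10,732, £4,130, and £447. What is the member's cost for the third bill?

£826

Claim 1 — £374: entire amount goes to the deductible. Cost to member: £374. OOP to date £374.
Claim 2 — £10,732: £795 to deductible, leaving £9,937; member's 20% is £1,987.40. Member owes £2,782.40 (running OOP £3,156.40).
Claim 3 — £4,130: deductible already satisfied, so member's share is 20% × £4,130 = £826. Cost to member: £826. OOP to date £3,982.40.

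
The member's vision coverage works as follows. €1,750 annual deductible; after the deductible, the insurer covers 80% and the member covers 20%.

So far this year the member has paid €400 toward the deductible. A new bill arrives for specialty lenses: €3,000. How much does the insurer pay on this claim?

€1,320

€400 of the €1,750 deductible is already met, leaving €1,350.
After the €1,350 deductible portion, €3,000 − €1,350 = €1,650 is subject to coinsurance.
20% of €1,650 = €330 falls to the member.
So the member owes €1,350 + €330 = €1,680.
The insurer covers the remainder: €3,000 − €1,680 = €1,320.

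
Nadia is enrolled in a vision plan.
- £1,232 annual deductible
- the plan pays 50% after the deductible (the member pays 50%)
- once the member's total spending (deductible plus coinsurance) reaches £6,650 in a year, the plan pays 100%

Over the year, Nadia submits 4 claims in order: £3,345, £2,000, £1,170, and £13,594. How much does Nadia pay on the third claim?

£585

Bill 1, £3,345: £1,232 to deductible, leaving £2,113; member's 50% is £1,056.50. Member owes £2,288.50 (running OOP £2,288.50).
Bill 2, £2,000: deductible already satisfied, so member's share is 50% × £2,000 = £1,000. Member pays £1,000; OOP now £3,288.50.
Bill 3, £1,170: deductible met; 50% of £1,170 = £585. Member pays £585; OOP now £3,873.50.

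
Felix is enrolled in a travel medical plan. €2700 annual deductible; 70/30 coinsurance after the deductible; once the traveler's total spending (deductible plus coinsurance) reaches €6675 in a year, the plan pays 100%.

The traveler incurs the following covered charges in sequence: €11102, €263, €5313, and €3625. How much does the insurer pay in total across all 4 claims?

#1 (€11102): deductible takes €2700, €8402 remains; 30% of €8402 = €2520.60. Cost to traveler: €5220.60. OOP to date €5220.60. Plan pays €11102 − €5220.60 = €5881.40.
#2 (€263): 30% coinsurance on €263 = €78.90. Cost to traveler: €78.90. OOP to date €5299.50. Plan pays €263 − €78.90 = €184.10.
#3 (€5313): 30% coinsurance on €5313 = €1593.90. That would push OOP to €6893.40, over the €6675 cap, so traveler pays €6675 − €5299.50 = €1375.50. Plan pays €5313 − €1375.50 = €3937.50.
#4 (€3625): 30% coinsurance on €3625 = €1087.50. That would push OOP to €7762.50, over the €6675 cap, so traveler pays €6675 − €6675 = €0. Plan pays €3625 − €0 = €3625.
Insurer total = bills − traveler's total = €20303 − €6675 = €13628.

€13628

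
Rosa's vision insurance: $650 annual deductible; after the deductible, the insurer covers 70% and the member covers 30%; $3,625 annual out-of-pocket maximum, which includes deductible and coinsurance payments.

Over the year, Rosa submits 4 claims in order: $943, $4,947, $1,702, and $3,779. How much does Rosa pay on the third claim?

$510.60

Claim 1 ($943): deductible takes $650, $293 remains; member's 30% is $87.90. Member owes $737.90 (running OOP $737.90).
Claim 2 ($4,947): deductible already satisfied, so member's share is 30% × $4,947 = $1,484.10. Member pays $1,484.10; OOP now $2,222.
Claim 3 ($1,702): deductible already satisfied, so member's share is 30% × $1,702 = $510.60. Member pays $510.60; OOP now $2,732.60.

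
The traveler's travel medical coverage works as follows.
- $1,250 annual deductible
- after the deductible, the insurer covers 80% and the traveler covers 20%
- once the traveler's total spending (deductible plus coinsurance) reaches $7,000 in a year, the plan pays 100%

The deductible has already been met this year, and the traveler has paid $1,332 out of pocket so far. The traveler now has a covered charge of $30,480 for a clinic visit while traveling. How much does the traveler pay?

The deductible is already satisfied, so the full bill goes to coinsurance.
20% of $30,480 = $6,096 falls to the traveler.
Year-to-date out-of-pocket would reach $1,332 + $6,096 = $7,428, above the $7,000 maximum, so the traveler pays only $7,000 − $1,332 = $5,668.

$5,668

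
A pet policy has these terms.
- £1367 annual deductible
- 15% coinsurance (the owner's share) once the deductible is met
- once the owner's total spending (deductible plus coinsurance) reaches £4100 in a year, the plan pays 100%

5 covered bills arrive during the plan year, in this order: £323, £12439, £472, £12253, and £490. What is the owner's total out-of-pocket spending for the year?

£4100

Claim 1 (£323): entire amount goes to the deductible. Owner owes £323 (running OOP £323).
Claim 2 (£12439): deductible takes £1044, £11395 remains; owner's 15% is £1709.25. Owner owes £2753.25 (running OOP £3076.25).
Claim 3 (£472): deductible already satisfied, so owner's share is 15% × £472 = £70.80. Owner pays £70.80; OOP now £3147.05.
Claim 4 (£12253): deductible already satisfied, so owner's share is 15% × £12253 = £1837.95. Adding that to £3147.05 gives £4985, past the £4100 cap; owner pays only £4100 − £3147.05 = £952.95.
Claim 5 (£490): 15% coinsurance on £490 = £73.50. That would push OOP to £4173.50, over the £4100 cap, so owner pays £4100 − £4100 = £0.
Summing the owner's payments: £323 + £2753.25 + £70.80 + £952.95 + £0 = £4100.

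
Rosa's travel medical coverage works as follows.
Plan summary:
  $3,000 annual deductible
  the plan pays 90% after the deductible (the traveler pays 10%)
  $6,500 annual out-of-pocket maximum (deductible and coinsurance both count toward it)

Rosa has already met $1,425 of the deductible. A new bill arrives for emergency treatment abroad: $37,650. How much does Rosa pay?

Remaining deductible: $3,000 − $1,425 = $1,575.
The remaining $36,075 (= $37,650 − $1,575) moves to coinsurance.
Coinsurance: $36,075 × 10% = $3,607.50.
That puts the traveler's cost at $1,575 + $3,607.50 = $5,182.50 before any cap.
That would bring total out-of-pocket to $6,607.50, past the $6,500 cap. The traveler is capped at $6,500 − $1,425 = $5,075 on this claim.

$5,075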